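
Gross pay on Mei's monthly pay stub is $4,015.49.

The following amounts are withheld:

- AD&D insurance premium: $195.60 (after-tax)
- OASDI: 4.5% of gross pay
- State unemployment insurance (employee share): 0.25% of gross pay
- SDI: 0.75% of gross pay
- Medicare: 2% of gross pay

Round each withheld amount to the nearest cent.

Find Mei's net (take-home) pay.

$3,518.72

State unemployment insurance (employee share): $4,015.49 × 0.0025 = $10.04
OASDI: $4,015.49 × 0.045 = $180.70
SDI: $4,015.49 × 0.0075 = $30.12
Medicare: $4,015.49 × 0.02 = $80.31
AD&D insurance premium: $195.60
Total deductions = $10.04 + $180.70 + $30.12 + $80.31 + $195.60 = $496.77
Net pay = $4,015.49 − $496.77 = $3,518.72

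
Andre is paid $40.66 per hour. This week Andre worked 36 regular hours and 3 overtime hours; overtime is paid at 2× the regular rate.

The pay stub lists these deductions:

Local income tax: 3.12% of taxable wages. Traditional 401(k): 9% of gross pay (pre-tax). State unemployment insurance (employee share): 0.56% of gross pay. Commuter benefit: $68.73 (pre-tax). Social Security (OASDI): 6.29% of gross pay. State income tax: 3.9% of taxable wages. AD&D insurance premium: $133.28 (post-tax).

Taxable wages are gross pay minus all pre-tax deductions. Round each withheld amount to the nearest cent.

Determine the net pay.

$1130.77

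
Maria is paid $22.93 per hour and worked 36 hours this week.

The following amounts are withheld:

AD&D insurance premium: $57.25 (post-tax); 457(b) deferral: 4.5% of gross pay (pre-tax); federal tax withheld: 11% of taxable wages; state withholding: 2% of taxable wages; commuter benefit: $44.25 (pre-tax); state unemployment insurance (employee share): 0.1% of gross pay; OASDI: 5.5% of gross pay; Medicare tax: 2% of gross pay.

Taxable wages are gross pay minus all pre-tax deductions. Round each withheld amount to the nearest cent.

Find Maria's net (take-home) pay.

$527.36

Gross pay: 36 × $22.93 = $825.48
Commuter benefit: $44.25
457(b) deferral: $825.48 × 0.045 = $37.15
Pre-tax total = $44.25 + $37.15 = $81.40
Taxable wages = $825.48 − $81.40 = $744.08
State withholding: $744.08 × 0.02 = $14.88
Federal tax withheld: $744.08 × 0.11 = $81.85
OASDI: $825.48 × 0.055 = $45.40
Medicare tax: $825.48 × 0.02 = $16.51
State unemployment insurance (employee share): $825.48 × 0.001 = $0.83
AD&D insurance premium: $57.25
Total deductions = $44.25 + $37.15 + $14.88 + $81.85 + $45.40 + $16.51 + $0.83 + $57.25 = $298.12
Net pay = $825.48 − $298.12 = $527.36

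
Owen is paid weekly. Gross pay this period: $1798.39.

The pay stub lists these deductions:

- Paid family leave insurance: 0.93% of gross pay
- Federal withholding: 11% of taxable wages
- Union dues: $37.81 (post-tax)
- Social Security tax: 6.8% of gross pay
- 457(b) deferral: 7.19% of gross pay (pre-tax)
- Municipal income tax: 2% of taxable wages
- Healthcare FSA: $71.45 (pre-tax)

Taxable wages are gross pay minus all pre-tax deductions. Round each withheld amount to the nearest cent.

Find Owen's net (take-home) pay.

$1213.12

457(b) deferral: $1798.39 × 0.0719 = $129.30
Healthcare FSA: $71.45
Pre-tax total = $129.30 + $71.45 = $200.75
Taxable wages = $1798.39 − $200.75 = $1597.64
Federal withholding: $1597.64 × 0.11 = $175.74
Municipal income tax: $1597.64 × 0.02 = $31.95
Social Security tax: $1798.39 × 0.068 = $122.29
Paid family leave insurance: $1798.39 × 0.0093 = $16.73
Union dues: $37.81
Total deductions = $129.30 + $71.45 + $175.74 + $31.95 + $122.29 + $16.73 + $37.81 = $585.27
Net pay = $1798.39 − $585.27 = $1213.12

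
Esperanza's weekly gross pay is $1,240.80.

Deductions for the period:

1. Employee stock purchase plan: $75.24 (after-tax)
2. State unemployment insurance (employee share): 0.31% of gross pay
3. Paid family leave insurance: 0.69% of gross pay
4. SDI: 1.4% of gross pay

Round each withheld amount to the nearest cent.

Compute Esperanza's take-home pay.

$1,135.78

SDI: $1,240.80 × 0.014 = $17.37
Paid family leave insurance: $1,240.80 × 0.0069 = $8.56
State unemployment insurance (employee share): $1,240.80 × 0.0031 = $3.85
Employee stock purchase plan: $75.24
Total deductions = $17.37 + $8.56 + $3.85 + $75.24 = $105.02
Net pay = $1,240.80 − $105.02 = $1,135.78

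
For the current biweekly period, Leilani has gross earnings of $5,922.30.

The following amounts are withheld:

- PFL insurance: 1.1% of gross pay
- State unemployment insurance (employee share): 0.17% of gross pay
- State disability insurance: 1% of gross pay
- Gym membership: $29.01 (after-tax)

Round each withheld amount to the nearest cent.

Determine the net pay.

$5,758.85

State unemployment insurance (employee share): $5,922.30 × 0.0017 = $10.07
State disability insurance: $5,922.30 × 0.01 = $59.22
PFL insurance: $5,922.30 × 0.011 = $65.15
Gym membership: $29.01
Total deductions = $10.07 + $59.22 + $65.15 + $29.01 = $163.45
Net pay = $5,922.30 − $163.45 = $5,758.85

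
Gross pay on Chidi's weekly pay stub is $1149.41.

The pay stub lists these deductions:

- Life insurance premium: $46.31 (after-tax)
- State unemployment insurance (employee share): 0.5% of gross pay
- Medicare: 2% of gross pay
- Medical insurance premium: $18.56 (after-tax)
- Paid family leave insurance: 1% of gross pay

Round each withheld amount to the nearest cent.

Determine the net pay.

$1044.31

Paid family leave insurance: $1149.41 × 0.01 = $11.49
Medicare: $1149.41 × 0.02 = $22.99
State unemployment insurance (employee share): $1149.41 × 0.005 = $5.75
Medical insurance premium: $18.56
Life insurance premium: $46.31
Total deductions = $11.49 + $22.99 + $5.75 + $18.56 + $46.31 = $105.10
Net pay = $1149.41 − $105.10 = $1044.31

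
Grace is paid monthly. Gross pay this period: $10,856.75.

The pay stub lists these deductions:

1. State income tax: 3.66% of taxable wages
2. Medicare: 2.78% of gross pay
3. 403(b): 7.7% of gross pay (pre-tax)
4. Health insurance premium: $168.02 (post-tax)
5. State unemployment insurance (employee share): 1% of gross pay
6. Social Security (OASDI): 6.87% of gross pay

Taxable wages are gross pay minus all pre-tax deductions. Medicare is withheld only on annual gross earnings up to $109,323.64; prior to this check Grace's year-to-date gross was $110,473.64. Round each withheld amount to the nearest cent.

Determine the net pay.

403(b): $10,856.75 × 0.077 = $835.97
Taxable wages = $10,856.75 − $835.97 = $10,020.78
State income tax: $10,020.78 × 0.0366 = $366.76
State unemployment insurance (employee share): $10,856.75 × 0.01 = $108.57
Medicare: annual cap $109,323.64 already reached (YTD $110,473.64), so $0.00
Social Security (OASDI): $10,856.75 × 0.0687 = $745.86
Health insurance premium: $168.02
Total deductions = $835.97 + $366.76 + $108.57 + $0.00 + $745.86 + $168.02 = $2,225.18
Net pay = $10,856.75 − $2,225.18 = $8,631.57

$8,631.57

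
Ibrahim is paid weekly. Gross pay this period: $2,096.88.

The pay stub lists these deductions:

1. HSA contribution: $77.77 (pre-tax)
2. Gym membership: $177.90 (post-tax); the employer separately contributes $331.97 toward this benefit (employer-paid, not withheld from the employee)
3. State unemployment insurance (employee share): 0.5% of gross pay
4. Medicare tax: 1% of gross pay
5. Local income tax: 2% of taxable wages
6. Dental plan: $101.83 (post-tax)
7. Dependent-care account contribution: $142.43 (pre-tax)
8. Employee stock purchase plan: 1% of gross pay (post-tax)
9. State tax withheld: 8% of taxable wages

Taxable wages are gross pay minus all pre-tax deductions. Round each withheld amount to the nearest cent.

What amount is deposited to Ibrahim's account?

$1,356.87

HSA contribution: $77.77
Dependent-care account contribution: $142.43
Pre-tax total = $77.77 + $142.43 = $220.20
Taxable wages = $2,096.88 − $220.20 = $1,876.68
Local income tax: $1,876.68 × 0.02 = $37.53
State tax withheld: $1,876.68 × 0.08 = $150.13
Medicare tax: $2,096.88 × 0.01 = $20.97
State unemployment insurance (employee share): $2,096.88 × 0.005 = $10.48
Employee stock purchase plan: $2,096.88 × 0.01 = $20.97
Dental plan: $101.83
Gym membership: $177.90
(Employer's $331.97 toward gym membership is not withheld from the employee.)
Total deductions = $77.77 + $142.43 + $37.53 + $150.13 + $20.97 + $10.48 + $20.97 + $101.83 + $177.90 = $740.01
Net pay = $2,096.88 − $740.01 = $1,356.87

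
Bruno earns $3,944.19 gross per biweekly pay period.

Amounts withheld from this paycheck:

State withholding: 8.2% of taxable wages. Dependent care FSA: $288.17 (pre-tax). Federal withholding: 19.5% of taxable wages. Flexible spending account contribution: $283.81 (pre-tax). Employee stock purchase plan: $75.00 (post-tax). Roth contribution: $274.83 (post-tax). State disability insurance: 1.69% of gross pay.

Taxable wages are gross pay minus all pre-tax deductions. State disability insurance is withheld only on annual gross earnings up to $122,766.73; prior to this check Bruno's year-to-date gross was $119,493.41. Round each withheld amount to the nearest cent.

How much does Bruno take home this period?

Flexible spending account contribution: $283.81
Dependent care FSA: $288.17
Pre-tax total = $283.81 + $288.17 = $571.98
Taxable wages = $3,944.19 − $571.98 = $3,372.21
State withholding: $3,372.21 × 0.082 = $276.52
Federal withholding: $3,372.21 × 0.195 = $657.58
State disability insurance: only $122,766.73 − $119,493.41 = $3,273.32 of this check is subject → $3,273.32 × 0.0169 = $55.32
Employee stock purchase plan: $75.00
Roth contribution: $274.83
Total deductions = $283.81 + $288.17 + $276.52 + $657.58 + $55.32 + $75.00 + $274.83 = $1,911.23
Net pay = $3,944.19 − $1,911.23 = $2,032.96

$2,032.96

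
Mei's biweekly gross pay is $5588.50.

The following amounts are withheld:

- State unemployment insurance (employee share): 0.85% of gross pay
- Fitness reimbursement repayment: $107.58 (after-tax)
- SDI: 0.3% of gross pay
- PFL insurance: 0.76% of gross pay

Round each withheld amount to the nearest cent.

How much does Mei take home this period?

$5374.18

State unemployment insurance (employee share): $5588.50 × 0.0085 = $47.50
SDI: $5588.50 × 0.003 = $16.77
PFL insurance: $5588.50 × 0.0076 = $42.47
Fitness reimbursement repayment: $107.58
Total deductions = $47.50 + $16.77 + $42.47 + $107.58 = $214.32
Net pay = $5588.50 − $214.32 = $5374.18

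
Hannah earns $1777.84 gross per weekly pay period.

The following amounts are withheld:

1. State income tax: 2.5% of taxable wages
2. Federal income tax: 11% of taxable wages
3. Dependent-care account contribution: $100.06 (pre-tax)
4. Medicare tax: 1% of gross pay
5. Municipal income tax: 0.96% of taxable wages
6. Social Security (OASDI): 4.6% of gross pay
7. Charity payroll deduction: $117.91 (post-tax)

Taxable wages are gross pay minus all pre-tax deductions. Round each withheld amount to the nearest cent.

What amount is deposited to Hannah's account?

$1217.70

Dependent-care account contribution: $100.06
Taxable wages = $1777.84 − $100.06 = $1677.78
Federal income tax: $1677.78 × 0.11 = $184.56
Municipal income tax: $1677.78 × 0.0096 = $16.11
State income tax: $1677.78 × 0.025 = $41.94
Medicare tax: $1777.84 × 0.01 = $17.78
Social Security (OASDI): $1777.84 × 0.046 = $81.78
Charity payroll deduction: $117.91
Total deductions = $100.06 + $184.56 + $16.11 + $41.94 + $17.78 + $81.78 + $117.91 = $560.14
Net pay = $1777.84 − $560.14 = $1217.70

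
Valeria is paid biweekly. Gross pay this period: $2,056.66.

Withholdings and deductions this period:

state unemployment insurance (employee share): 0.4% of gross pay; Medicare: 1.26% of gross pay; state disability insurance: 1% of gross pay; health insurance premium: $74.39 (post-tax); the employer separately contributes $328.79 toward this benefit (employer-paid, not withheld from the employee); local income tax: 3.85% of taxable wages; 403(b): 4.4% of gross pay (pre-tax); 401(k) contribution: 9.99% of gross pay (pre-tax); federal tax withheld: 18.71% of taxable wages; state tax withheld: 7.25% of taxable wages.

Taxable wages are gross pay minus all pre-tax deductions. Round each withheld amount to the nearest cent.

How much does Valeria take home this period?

403(b): $2,056.66 × 0.044 = $90.49
401(k) contribution: $2,056.66 × 0.0999 = $205.46
Pre-tax total = $90.49 + $205.46 = $295.95
Taxable wages = $2,056.66 − $295.95 = $1,760.71
Local income tax: $1,760.71 × 0.0385 = $67.79
State tax withheld: $1,760.71 × 0.0725 = $127.65
Federal tax withheld: $1,760.71 × 0.1871 = $329.43
State unemployment insurance (employee share): $2,056.66 × 0.004 = $8.23
State disability insurance: $2,056.66 × 0.01 = $20.57
Medicare: $2,056.66 × 0.0126 = $25.91
Health insurance premium: $74.39
(Employer's $328.79 toward health insurance premium is not withheld from the employee.)
Total deductions = $90.49 + $205.46 + $67.79 + $127.65 + $329.43 + $8.23 + $20.57 + $25.91 + $74.39 = $949.92
Net pay = $2,056.66 − $949.92 = $1,106.74

$1,106.74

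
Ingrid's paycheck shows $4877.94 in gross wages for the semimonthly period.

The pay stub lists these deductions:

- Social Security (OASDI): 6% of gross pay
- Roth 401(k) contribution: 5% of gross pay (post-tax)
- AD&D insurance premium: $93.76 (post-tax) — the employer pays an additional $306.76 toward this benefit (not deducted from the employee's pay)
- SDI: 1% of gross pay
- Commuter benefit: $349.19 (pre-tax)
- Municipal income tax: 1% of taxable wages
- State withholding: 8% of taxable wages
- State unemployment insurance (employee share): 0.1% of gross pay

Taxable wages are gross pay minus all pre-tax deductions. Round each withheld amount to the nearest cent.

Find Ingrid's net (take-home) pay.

Commuter benefit: $349.19
Taxable wages = $4877.94 − $349.19 = $4528.75
State withholding: $4528.75 × 0.08 = $362.30
Municipal income tax: $4528.75 × 0.01 = $45.29
SDI: $4877.94 × 0.01 = $48.78
Social Security (OASDI): $4877.94 × 0.06 = $292.68
State unemployment insurance (employee share): $4877.94 × 0.001 = $4.88
Roth 401(k) contribution: $4877.94 × 0.05 = $243.90
AD&D insurance premium: $93.76
(Employer's $306.76 toward AD&D insurance premium is not withheld from the employee.)
Total deductions = $349.19 + $362.30 + $45.29 + $48.78 + $292.68 + $4.88 + $243.90 + $93.76 = $1440.78
Net pay = $4877.94 − $1440.78 = $3437.16

$3437.16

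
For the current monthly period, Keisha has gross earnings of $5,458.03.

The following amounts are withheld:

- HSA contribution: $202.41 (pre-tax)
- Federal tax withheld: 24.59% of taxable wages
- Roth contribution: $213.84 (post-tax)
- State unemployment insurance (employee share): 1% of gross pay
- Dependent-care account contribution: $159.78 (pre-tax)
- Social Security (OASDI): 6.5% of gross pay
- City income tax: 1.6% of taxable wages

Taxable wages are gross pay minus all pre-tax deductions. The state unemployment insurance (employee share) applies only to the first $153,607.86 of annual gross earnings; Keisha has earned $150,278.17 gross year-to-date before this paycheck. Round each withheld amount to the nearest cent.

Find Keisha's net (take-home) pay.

$3,159.33

HSA contribution: $202.41
Dependent-care account contribution: $159.78
Pre-tax total = $202.41 + $159.78 = $362.19
Taxable wages = $5,458.03 − $362.19 = $5,095.84
City income tax: $5,095.84 × 0.016 = $81.53
Federal tax withheld: $5,095.84 × 0.2459 = $1,253.07
Social Security (OASDI): $5,458.03 × 0.065 = $354.77
State unemployment insurance (employee share): only $153,607.86 − $150,278.17 = $3,329.69 of this check is subject → $3,329.69 × 0.01 = $33.30
Roth contribution: $213.84
Total deductions = $202.41 + $159.78 + $81.53 + $1,253.07 + $354.77 + $33.30 + $213.84 = $2,298.70
Net pay = $5,458.03 − $2,298.70 = $3,159.33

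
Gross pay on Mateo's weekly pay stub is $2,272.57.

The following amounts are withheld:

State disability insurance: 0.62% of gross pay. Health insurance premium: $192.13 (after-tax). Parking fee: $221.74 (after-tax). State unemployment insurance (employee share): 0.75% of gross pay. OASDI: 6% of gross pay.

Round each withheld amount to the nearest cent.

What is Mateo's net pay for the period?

$1,691.22

State disability insurance: $2,272.57 × 0.0062 = $14.09
State unemployment insurance (employee share): $2,272.57 × 0.0075 = $17.04
OASDI: $2,272.57 × 0.06 = $136.35
Parking fee: $221.74
Health insurance premium: $192.13
Total deductions = $14.09 + $17.04 + $136.35 + $221.74 + $192.13 = $581.35
Net pay = $2,272.57 − $581.35 = $1,691.22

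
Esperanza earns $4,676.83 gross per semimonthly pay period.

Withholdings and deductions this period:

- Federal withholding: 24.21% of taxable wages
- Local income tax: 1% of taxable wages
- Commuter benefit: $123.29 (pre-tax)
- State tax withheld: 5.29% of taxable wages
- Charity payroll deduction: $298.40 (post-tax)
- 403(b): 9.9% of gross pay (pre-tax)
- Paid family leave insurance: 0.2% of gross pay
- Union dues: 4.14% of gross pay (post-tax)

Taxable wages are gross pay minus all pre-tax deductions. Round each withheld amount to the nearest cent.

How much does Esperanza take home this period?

$2,341.54

403(b): $4,676.83 × 0.099 = $463.01
Commuter benefit: $123.29
Pre-tax total = $463.01 + $123.29 = $586.30
Taxable wages = $4,676.83 − $586.30 = $4,090.53
Local income tax: $4,090.53 × 0.01 = $40.91
Federal withholding: $4,090.53 × 0.2421 = $990.32
State tax withheld: $4,090.53 × 0.0529 = $216.39
Paid family leave insurance: $4,676.83 × 0.002 = $9.35
Charity payroll deduction: $298.40
Union dues: $4,676.83 × 0.0414 = $193.62
Total deductions = $463.01 + $123.29 + $40.91 + $990.32 + $216.39 + $9.35 + $298.40 + $193.62 = $2,335.29
Net pay = $4,676.83 − $2,335.29 = $2,341.54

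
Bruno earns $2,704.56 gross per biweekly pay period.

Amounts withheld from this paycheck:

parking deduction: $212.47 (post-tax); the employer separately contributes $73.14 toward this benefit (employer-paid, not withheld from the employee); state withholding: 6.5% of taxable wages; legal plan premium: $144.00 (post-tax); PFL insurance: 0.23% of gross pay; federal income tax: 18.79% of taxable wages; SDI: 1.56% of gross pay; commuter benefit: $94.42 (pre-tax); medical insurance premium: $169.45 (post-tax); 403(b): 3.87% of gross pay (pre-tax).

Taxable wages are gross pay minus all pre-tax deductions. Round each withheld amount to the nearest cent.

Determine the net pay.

$1,297.50

403(b): $2,704.56 × 0.0387 = $104.67
Commuter benefit: $94.42
Pre-tax total = $104.67 + $94.42 = $199.09
Taxable wages = $2,704.56 − $199.09 = $2,505.47
State withholding: $2,505.47 × 0.065 = $162.86
Federal income tax: $2,505.47 × 0.1879 = $470.78
PFL insurance: $2,704.56 × 0.0023 = $6.22
SDI: $2,704.56 × 0.0156 = $42.19
Medical insurance premium: $169.45
Parking deduction: $212.47
Legal plan premium: $144.00
(Employer's $73.14 toward parking deduction is not withheld from the employee.)
Total deductions = $104.67 + $94.42 + $162.86 + $470.78 + $6.22 + $42.19 + $169.45 + $212.47 + $144.00 = $1,407.06
Net pay = $2,704.56 − $1,407.06 = $1,297.50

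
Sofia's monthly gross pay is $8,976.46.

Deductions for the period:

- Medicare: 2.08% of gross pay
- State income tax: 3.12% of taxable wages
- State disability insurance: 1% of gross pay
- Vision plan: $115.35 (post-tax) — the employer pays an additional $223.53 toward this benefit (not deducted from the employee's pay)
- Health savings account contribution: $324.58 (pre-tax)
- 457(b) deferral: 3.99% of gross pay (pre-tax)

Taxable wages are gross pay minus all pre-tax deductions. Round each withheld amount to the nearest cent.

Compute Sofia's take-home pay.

457(b) deferral: $8,976.46 × 0.0399 = $358.16
Health savings account contribution: $324.58
Pre-tax total = $358.16 + $324.58 = $682.74
Taxable wages = $8,976.46 − $682.74 = $8,293.72
State income tax: $8,293.72 × 0.0312 = $258.76
Medicare: $8,976.46 × 0.0208 = $186.71
State disability insurance: $8,976.46 × 0.01 = $89.76
Vision plan: $115.35
(Employer's $223.53 toward vision plan is not withheld from the employee.)
Total deductions = $358.16 + $324.58 + $258.76 + $186.71 + $89.76 + $115.35 = $1,333.32
Net pay = $8,976.46 − $1,333.32 = $7,643.14

$7,643.14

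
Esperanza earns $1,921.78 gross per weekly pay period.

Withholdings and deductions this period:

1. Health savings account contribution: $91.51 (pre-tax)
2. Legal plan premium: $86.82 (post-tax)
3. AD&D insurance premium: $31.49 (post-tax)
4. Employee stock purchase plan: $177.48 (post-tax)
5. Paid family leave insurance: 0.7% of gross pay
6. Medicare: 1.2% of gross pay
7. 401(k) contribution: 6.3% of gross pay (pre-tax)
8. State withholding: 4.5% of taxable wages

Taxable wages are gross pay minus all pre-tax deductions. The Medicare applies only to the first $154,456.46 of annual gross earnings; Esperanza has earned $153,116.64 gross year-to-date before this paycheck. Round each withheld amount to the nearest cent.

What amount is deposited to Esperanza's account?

Health savings account contribution: $91.51
401(k) contribution: $1,921.78 × 0.063 = $121.07
Pre-tax total = $91.51 + $121.07 = $212.58
Taxable wages = $1,921.78 − $212.58 = $1,709.20
State withholding: $1,709.20 × 0.045 = $76.91
Medicare: only $154,456.46 − $153,116.64 = $1,339.82 of this check is subject → $1,339.82 × 0.012 = $16.08
Paid family leave insurance: $1,921.78 × 0.007 = $13.45
Legal plan premium: $86.82
Employee stock purchase plan: $177.48
AD&D insurance premium: $31.49
Total deductions = $91.51 + $121.07 + $76.91 + $16.08 + $13.45 + $86.82 + $177.48 + $31.49 = $614.81
Net pay = $1,921.78 − $614.81 = $1,306.97

$1,306.97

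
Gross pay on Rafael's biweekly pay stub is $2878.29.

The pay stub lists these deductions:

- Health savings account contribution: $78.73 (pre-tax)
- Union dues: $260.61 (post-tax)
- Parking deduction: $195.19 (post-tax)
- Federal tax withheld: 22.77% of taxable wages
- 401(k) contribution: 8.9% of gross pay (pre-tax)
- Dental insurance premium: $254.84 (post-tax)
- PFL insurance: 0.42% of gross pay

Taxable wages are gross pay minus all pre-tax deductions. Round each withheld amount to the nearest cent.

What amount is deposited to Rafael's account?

$1241.53

Health savings account contribution: $78.73
401(k) contribution: $2878.29 × 0.089 = $256.17
Pre-tax total = $78.73 + $256.17 = $334.90
Taxable wages = $2878.29 − $334.90 = $2543.39
Federal tax withheld: $2543.39 × 0.2277 = $579.13
PFL insurance: $2878.29 × 0.0042 = $12.09
Parking deduction: $195.19
Union dues: $260.61
Dental insurance premium: $254.84
Total deductions = $78.73 + $256.17 + $579.13 + $12.09 + $195.19 + $260.61 + $254.84 = $1636.76
Net pay = $2878.29 − $1636.76 = $1241.53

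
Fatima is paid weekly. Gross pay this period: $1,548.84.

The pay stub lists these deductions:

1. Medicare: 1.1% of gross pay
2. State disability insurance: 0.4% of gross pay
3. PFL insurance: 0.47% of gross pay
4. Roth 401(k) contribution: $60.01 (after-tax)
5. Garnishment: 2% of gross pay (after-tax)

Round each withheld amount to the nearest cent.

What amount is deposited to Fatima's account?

$1,427.33

State disability insurance: $1,548.84 × 0.004 = $6.20
Medicare: $1,548.84 × 0.011 = $17.04
PFL insurance: $1,548.84 × 0.0047 = $7.28
Garnishment: $1,548.84 × 0.02 = $30.98
Roth 401(k) contribution: $60.01
Total deductions = $6.20 + $17.04 + $7.28 + $30.98 + $60.01 = $121.51
Net pay = $1,548.84 − $121.51 = $1,427.33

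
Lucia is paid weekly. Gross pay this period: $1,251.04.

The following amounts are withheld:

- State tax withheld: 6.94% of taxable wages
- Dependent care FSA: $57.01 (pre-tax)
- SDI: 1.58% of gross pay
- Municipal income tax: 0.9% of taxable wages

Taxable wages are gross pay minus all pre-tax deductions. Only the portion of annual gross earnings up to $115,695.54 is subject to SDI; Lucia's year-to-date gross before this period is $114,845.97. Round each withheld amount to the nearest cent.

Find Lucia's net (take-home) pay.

$1,086.99

Dependent care FSA: $57.01
Taxable wages = $1,251.04 − $57.01 = $1,194.03
State tax withheld: $1,194.03 × 0.0694 = $82.87
Municipal income tax: $1,194.03 × 0.009 = $10.75
SDI: only $115,695.54 − $114,845.97 = $849.57 of this check is subject → $849.57 × 0.0158 = $13.42
Total deductions = $57.01 + $82.87 + $10.75 + $13.42 = $164.05
Net pay = $1,251.04 − $164.05 = $1,086.99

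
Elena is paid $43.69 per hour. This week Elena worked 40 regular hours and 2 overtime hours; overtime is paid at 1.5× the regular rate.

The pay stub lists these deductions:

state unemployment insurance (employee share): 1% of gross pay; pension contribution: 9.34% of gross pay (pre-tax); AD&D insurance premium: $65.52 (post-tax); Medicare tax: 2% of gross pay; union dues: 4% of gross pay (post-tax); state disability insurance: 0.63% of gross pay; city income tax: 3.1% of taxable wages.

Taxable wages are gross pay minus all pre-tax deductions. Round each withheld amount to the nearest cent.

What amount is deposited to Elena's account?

$1,441.53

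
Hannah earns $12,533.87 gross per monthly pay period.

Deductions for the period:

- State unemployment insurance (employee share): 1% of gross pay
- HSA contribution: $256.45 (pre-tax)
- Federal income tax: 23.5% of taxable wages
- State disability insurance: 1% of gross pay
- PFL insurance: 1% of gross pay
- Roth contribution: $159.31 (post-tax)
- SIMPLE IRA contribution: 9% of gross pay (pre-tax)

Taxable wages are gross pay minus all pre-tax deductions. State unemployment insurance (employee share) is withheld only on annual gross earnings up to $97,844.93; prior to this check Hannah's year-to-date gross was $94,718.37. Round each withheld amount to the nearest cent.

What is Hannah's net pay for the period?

$8,088.01

HSA contribution: $256.45
SIMPLE IRA contribution: $12,533.87 × 0.09 = $1,128.05
Pre-tax total = $256.45 + $1,128.05 = $1,384.50
Taxable wages = $12,533.87 − $1,384.50 = $11,149.37
Federal income tax: $11,149.37 × 0.235 = $2,620.10
State disability insurance: $12,533.87 × 0.01 = $125.34
PFL insurance: $12,533.87 × 0.01 = $125.34
State unemployment insurance (employee share): only $97,844.93 − $94,718.37 = $3,126.56 of this check is subject → $3,126.56 × 0.01 = $31.27
Roth contribution: $159.31
Total deductions = $256.45 + $1,128.05 + $2,620.10 + $125.34 + $125.34 + $31.27 + $159.31 = $4,445.86
Net pay = $12,533.87 − $4,445.86 = $8,088.01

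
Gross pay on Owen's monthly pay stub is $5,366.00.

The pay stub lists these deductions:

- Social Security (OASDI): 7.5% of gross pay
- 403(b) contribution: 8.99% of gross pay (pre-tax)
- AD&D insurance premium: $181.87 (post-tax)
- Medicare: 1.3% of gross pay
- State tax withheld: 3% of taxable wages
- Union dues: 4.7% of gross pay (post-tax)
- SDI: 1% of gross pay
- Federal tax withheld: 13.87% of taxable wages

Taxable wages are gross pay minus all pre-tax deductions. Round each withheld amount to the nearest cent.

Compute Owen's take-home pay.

403(b) contribution: $5,366.00 × 0.0899 = $482.40
Taxable wages = $5,366.00 − $482.40 = $4,883.60
Federal tax withheld: $4,883.60 × 0.1387 = $677.36
State tax withheld: $4,883.60 × 0.03 = $146.51
SDI: $5,366.00 × 0.01 = $53.66
Social Security (OASDI): $5,366.00 × 0.075 = $402.45
Medicare: $5,366.00 × 0.013 = $69.76
Union dues: $5,366.00 × 0.047 = $252.20
AD&D insurance premium: $181.87
Total deductions = $482.40 + $677.36 + $146.51 + $53.66 + $402.45 + $69.76 + $252.20 + $181.87 = $2,266.21
Net pay = $5,366.00 − $2,266.21 = $3,099.79

$3,099.79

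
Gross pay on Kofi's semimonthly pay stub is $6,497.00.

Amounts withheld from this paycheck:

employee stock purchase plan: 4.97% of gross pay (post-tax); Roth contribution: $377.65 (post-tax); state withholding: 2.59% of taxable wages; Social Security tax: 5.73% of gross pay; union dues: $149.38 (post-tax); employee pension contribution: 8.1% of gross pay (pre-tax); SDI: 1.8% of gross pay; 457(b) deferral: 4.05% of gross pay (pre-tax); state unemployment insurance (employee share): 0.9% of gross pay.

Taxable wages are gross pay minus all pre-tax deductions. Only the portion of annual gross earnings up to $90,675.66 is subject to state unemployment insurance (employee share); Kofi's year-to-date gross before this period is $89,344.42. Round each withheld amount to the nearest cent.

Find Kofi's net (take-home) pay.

457(b) deferral: $6,497.00 × 0.0405 = $263.13
Employee pension contribution: $6,497.00 × 0.081 = $526.26
Pre-tax total = $263.13 + $526.26 = $789.39
Taxable wages = $6,497.00 − $789.39 = $5,707.61
State withholding: $5,707.61 × 0.0259 = $147.83
SDI: $6,497.00 × 0.018 = $116.95
State unemployment insurance (employee share): only $90,675.66 − $89,344.42 = $1,331.24 of this check is subject → $1,331.24 × 0.009 = $11.98
Social Security tax: $6,497.00 × 0.0573 = $372.28
Union dues: $149.38
Employee stock purchase plan: $6,497.00 × 0.0497 = $322.90
Roth contribution: $377.65
Total deductions = $263.13 + $526.26 + $147.83 + $116.95 + $11.98 + $372.28 + $149.38 + $322.90 + $377.65 = $2,288.36
Net pay = $6,497.00 − $2,288.36 = $4,208.64

$4,208.64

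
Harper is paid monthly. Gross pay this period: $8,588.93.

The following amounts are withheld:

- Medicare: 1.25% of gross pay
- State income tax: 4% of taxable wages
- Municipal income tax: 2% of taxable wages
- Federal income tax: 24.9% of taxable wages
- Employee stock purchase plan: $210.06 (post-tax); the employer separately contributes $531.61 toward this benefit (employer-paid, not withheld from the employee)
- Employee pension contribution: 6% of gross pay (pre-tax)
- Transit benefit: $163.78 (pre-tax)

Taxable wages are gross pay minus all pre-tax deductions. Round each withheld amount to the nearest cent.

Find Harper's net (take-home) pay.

Employee pension contribution: $8,588.93 × 0.06 = $515.34
Transit benefit: $163.78
Pre-tax total = $515.34 + $163.78 = $679.12
Taxable wages = $8,588.93 − $679.12 = $7,909.81
Municipal income tax: $7,909.81 × 0.02 = $158.20
Federal income tax: $7,909.81 × 0.249 = $1,969.54
State income tax: $7,909.81 × 0.04 = $316.39
Medicare: $8,588.93 × 0.0125 = $107.36
Employee stock purchase plan: $210.06
(Employer's $531.61 toward employee stock purchase plan is not withheld from the employee.)
Total deductions = $515.34 + $163.78 + $158.20 + $1,969.54 + $316.39 + $107.36 + $210.06 = $3,440.67
Net pay = $8,588.93 − $3,440.67 = $5,148.26

$5,148.26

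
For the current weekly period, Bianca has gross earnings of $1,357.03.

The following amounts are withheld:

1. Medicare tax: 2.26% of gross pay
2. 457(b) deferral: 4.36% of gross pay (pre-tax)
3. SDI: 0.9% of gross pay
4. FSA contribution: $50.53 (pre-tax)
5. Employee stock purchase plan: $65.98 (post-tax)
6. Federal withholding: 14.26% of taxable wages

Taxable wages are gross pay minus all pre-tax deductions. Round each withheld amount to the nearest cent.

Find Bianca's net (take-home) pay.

$960.60

FSA contribution: $50.53
457(b) deferral: $1,357.03 × 0.0436 = $59.17
Pre-tax total = $50.53 + $59.17 = $109.70
Taxable wages = $1,357.03 − $109.70 = $1,247.33
Federal withholding: $1,247.33 × 0.1426 = $177.87
Medicare tax: $1,357.03 × 0.0226 = $30.67
SDI: $1,357.03 × 0.009 = $12.21
Employee stock purchase plan: $65.98
Total deductions = $50.53 + $59.17 + $177.87 + $30.67 + $12.21 + $65.98 = $396.43
Net pay = $1,357.03 − $396.43 = $960.60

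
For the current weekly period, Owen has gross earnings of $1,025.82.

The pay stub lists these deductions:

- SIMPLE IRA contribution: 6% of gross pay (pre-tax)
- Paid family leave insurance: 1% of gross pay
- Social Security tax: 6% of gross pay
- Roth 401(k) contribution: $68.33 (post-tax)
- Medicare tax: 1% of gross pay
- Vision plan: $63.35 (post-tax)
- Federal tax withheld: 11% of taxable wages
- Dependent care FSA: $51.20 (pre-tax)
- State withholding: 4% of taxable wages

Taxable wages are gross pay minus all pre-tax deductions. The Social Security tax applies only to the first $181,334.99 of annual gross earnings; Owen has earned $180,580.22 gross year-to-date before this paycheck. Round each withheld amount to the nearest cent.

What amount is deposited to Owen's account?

$578.62

Dependent care FSA: $51.20
SIMPLE IRA contribution: $1,025.82 × 0.06 = $61.55
Pre-tax total = $51.20 + $61.55 = $112.75
Taxable wages = $1,025.82 − $112.75 = $913.07
Federal tax withheld: $913.07 × 0.11 = $100.44
State withholding: $913.07 × 0.04 = $36.52
Social Security tax: only $181,334.99 − $180,580.22 = $754.77 of this check is subject → $754.77 × 0.06 = $45.29
Medicare tax: $1,025.82 × 0.01 = $10.26
Paid family leave insurance: $1,025.82 × 0.01 = $10.26
Vision plan: $63.35
Roth 401(k) contribution: $68.33
Total deductions = $51.20 + $61.55 + $100.44 + $36.52 + $45.29 + $10.26 + $10.26 + $63.35 + $68.33 = $447.20
Net pay = $1,025.82 − $447.20 = $578.62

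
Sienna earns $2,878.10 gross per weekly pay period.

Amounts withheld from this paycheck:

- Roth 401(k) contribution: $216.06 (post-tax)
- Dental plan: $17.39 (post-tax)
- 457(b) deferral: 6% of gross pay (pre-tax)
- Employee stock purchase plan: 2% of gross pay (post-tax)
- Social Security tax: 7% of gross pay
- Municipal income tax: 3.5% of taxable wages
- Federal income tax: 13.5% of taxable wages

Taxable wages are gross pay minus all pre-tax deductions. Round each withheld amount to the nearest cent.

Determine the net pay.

$1,753.01

457(b) deferral: $2,878.10 × 0.06 = $172.69
Taxable wages = $2,878.10 − $172.69 = $2,705.41
Federal income tax: $2,705.41 × 0.135 = $365.23
Municipal income tax: $2,705.41 × 0.035 = $94.69
Social Security tax: $2,878.10 × 0.07 = $201.47
Employee stock purchase plan: $2,878.10 × 0.02 = $57.56
Dental plan: $17.39
Roth 401(k) contribution: $216.06
Total deductions = $172.69 + $365.23 + $94.69 + $201.47 + $57.56 + $17.39 + $216.06 = $1,125.09
Net pay = $2,878.10 − $1,125.09 = $1,753.01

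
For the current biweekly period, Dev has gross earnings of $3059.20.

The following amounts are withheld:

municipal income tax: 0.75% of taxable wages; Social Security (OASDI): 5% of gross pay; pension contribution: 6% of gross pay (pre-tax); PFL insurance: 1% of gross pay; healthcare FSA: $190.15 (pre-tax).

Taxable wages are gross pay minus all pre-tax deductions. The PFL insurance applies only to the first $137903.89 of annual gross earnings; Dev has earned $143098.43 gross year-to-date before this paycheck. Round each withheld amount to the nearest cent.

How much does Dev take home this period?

$2512.40

Pension contribution: $3059.20 × 0.06 = $183.55
Healthcare FSA: $190.15
Pre-tax total = $183.55 + $190.15 = $373.70
Taxable wages = $3059.20 − $373.70 = $2685.50
Municipal income tax: $2685.50 × 0.0075 = $20.14
PFL insurance: annual cap $137903.89 already reached (YTD $143098.43), so $0.00
Social Security (OASDI): $3059.20 × 0.05 = $152.96
Total deductions = $183.55 + $190.15 + $20.14 + $0.00 + $152.96 = $546.80
Net pay = $3059.20 − $546.80 = $2512.40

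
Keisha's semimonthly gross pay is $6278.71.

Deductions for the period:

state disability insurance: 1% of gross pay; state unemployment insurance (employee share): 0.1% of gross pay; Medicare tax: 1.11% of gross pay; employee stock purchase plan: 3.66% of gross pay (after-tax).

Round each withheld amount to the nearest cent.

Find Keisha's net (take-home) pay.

Medicare tax: $6278.71 × 0.0111 = $69.69
State disability insurance: $6278.71 × 0.01 = $62.79
State unemployment insurance (employee share): $6278.71 × 0.001 = $6.28
Employee stock purchase plan: $6278.71 × 0.0366 = $229.80
Total deductions = $69.69 + $62.79 + $6.28 + $229.80 = $368.56
Net pay = $6278.71 − $368.56 = $5910.15

$5910.15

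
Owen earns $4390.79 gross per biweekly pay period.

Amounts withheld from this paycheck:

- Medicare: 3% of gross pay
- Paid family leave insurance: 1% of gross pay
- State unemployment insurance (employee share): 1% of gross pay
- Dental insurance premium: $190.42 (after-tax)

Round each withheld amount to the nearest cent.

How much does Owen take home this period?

State unemployment insurance (employee share): $4390.79 × 0.01 = $43.91
Medicare: $4390.79 × 0.03 = $131.72
Paid family leave insurance: $4390.79 × 0.01 = $43.91
Dental insurance premium: $190.42
Total deductions = $43.91 + $131.72 + $43.91 + $190.42 = $409.96
Net pay = $4390.79 − $409.96 = $3980.83

$3980.83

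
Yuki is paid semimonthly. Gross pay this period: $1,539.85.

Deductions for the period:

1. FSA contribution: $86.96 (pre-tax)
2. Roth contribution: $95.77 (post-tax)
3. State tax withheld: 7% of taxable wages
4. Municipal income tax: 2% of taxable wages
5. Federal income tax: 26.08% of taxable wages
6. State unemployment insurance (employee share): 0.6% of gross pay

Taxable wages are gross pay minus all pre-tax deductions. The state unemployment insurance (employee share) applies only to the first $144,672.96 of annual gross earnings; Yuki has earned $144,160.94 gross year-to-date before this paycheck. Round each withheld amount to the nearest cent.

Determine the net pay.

FSA contribution: $86.96
Taxable wages = $1,539.85 − $86.96 = $1,452.89
State tax withheld: $1,452.89 × 0.07 = $101.70
Municipal income tax: $1,452.89 × 0.02 = $29.06
Federal income tax: $1,452.89 × 0.2608 = $378.91
State unemployment insurance (employee share): only $144,672.96 − $144,160.94 = $512.02 of this check is subject → $512.02 × 0.006 = $3.07
Roth contribution: $95.77
Total deductions = $86.96 + $101.70 + $29.06 + $378.91 + $3.07 + $95.77 = $695.47
Net pay = $1,539.85 − $695.47 = $844.38

$844.38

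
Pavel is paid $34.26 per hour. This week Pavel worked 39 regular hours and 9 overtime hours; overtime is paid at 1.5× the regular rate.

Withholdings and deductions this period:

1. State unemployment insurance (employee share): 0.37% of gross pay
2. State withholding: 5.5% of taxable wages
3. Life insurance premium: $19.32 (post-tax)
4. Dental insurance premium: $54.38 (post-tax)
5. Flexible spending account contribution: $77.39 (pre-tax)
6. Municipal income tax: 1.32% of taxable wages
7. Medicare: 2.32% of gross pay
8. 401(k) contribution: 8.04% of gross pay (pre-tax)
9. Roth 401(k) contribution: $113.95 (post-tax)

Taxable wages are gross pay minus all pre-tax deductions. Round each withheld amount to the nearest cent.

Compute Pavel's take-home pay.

Regular pay: 39 × $34.26 = $1,336.14
Overtime pay: 9 × $34.26 × 1.5 = $462.51
Gross pay = $1,336.14 + $462.51 = $1,798.65
401(k) contribution: $1,798.65 × 0.0804 = $144.61
Flexible spending account contribution: $77.39
Pre-tax total = $144.61 + $77.39 = $222.00
Taxable wages = $1,798.65 − $222.00 = $1,576.65
State withholding: $1,576.65 × 0.055 = $86.72
Municipal income tax: $1,576.65 × 0.0132 = $20.81
Medicare: $1,798.65 × 0.0232 = $41.73
State unemployment insurance (employee share): $1,798.65 × 0.0037 = $6.66
Roth 401(k) contribution: $113.95
Dental insurance premium: $54.38
Life insurance premium: $19.32
Total deductions = $144.61 + $77.39 + $86.72 + $20.81 + $41.73 + $6.66 + $113.95 + $54.38 + $19.32 = $565.57
Net pay = $1,798.65 − $565.57 = $1,233.08

$1,233.08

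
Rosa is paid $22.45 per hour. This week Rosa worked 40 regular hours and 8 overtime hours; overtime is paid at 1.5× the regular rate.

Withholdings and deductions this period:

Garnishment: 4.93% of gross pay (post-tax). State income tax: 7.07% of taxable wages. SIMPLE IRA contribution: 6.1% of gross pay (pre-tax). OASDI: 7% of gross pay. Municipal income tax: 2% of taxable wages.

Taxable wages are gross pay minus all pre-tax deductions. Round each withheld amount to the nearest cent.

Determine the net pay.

$857.50

Regular pay: 40 × $22.45 = $898.00
Overtime pay: 8 × $22.45 × 1.5 = $269.40
Gross pay = $898.00 + $269.40 = $1,167.40
SIMPLE IRA contribution: $1,167.40 × 0.061 = $71.21
Taxable wages = $1,167.40 − $71.21 = $1,096.19
State income tax: $1,096.19 × 0.0707 = $77.50
Municipal income tax: $1,096.19 × 0.02 = $21.92
OASDI: $1,167.40 × 0.07 = $81.72
Garnishment: $1,167.40 × 0.0493 = $57.55
Total deductions = $71.21 + $77.50 + $21.92 + $81.72 + $57.55 = $309.90
Net pay = $1,167.40 − $309.90 = $857.50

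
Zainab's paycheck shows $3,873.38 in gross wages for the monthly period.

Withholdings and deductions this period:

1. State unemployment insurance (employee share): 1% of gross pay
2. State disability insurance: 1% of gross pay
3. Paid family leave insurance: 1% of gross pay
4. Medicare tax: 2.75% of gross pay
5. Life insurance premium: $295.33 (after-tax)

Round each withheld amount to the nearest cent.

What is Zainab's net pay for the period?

$3,355.34

State disability insurance: $3,873.38 × 0.01 = $38.73
Paid family leave insurance: $3,873.38 × 0.01 = $38.73
State unemployment insurance (employee share): $3,873.38 × 0.01 = $38.73
Medicare tax: $3,873.38 × 0.0275 = $106.52
Life insurance premium: $295.33
Total deductions = $38.73 + $38.73 + $38.73 + $106.52 + $295.33 = $518.04
Net pay = $3,873.38 − $518.04 = $3,355.34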